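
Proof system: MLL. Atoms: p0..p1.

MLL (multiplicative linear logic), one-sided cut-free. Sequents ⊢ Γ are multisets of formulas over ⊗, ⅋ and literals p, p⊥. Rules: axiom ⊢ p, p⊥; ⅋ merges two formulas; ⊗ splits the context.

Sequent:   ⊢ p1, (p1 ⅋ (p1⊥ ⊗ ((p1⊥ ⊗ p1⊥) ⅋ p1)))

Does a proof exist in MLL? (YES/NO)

Proof tree:
[⅋]  ⊢ p1, (p1 ⅋ (p1⊥ ⊗ ((p1⊥ ⊗ p1⊥) ⅋ p1)))
  [⊗]  ⊢ p1, p1, (p1⊥ ⊗ ((p1⊥ ⊗ p1⊥) ⅋ p1))
    [Ax]  ⊢ p1, p1⊥
    [⅋]  ⊢ p1, ((p1⊥ ⊗ p1⊥) ⅋ p1)
      [⊗]  ⊢ p1, p1, (p1⊥ ⊗ p1⊥)
        [Ax]  ⊢ p1, p1⊥
        [Ax]  ⊢ p1, p1⊥

Result: YES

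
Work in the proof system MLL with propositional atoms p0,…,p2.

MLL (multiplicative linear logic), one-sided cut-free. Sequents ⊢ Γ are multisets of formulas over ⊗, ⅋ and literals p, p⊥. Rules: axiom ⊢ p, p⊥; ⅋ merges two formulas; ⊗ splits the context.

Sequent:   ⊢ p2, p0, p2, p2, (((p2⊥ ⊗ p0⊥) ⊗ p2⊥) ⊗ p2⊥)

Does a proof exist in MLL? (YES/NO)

Derivation trace:
[⊗]  ⊢ p2, p0, p2, p2, (((p2⊥ ⊗ p0⊥) ⊗ p2⊥) ⊗ p2⊥)
  [⊗]  ⊢ p2, p0, p2, ((p2⊥ ⊗ p0⊥) ⊗ p2⊥)
    [⊗]  ⊢ p2, p0, (p2⊥ ⊗ p0⊥)
      [Ax]  ⊢ p2, p2⊥
      [Ax]  ⊢ p0, p0⊥
    [Ax]  ⊢ p2, p2⊥
  [Ax]  ⊢ p2, p2⊥

Result: YES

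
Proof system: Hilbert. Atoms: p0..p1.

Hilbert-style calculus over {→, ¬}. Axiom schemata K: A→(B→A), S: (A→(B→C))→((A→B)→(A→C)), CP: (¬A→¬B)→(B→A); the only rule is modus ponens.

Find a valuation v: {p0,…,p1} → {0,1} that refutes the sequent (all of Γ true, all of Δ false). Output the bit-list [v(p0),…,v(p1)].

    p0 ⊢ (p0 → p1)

Enumerate valuations to refute Γ ⊢ Δ:
  v=00: Γ:[p0=F] Δ:[(p0 → p1)=T] refutes=False
  v=01: Γ:[p0=F] Δ:[(p0 → p1)=T] refutes=False
  v=10: Γ:[p0=T] Δ:[(p0 → p1)=F] refutes=True  ← countermodel

Result: [1, 0]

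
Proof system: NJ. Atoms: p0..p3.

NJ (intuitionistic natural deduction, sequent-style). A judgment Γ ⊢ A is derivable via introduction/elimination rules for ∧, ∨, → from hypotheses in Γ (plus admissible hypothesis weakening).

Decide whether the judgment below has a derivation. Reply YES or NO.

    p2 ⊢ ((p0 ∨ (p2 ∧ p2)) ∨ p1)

Proof tree:
[∨I₁] p2 ⊢ ((p0 ∨ (p2 ∧ p2)) ∨ p1)
  [∨I₂] p2 ⊢ (p0 ∨ (p2 ∧ p2))
    [∧I] p2 ⊢ (p2 ∧ p2)
      [Ax] p2 ⊢ p2
      [Ax] p2 ⊢ p2

Result: YES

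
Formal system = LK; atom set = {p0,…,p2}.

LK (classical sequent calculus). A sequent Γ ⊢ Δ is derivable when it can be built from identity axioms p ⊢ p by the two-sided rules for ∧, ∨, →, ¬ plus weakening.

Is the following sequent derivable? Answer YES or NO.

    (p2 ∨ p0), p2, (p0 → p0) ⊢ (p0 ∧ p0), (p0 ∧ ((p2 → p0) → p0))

Enumerate valuations to refute Γ ⊢ Δ:
  v=000: Γ:[(p2 ∨ p0)=F, p2=F, (p0 → p0)=T] Δ:[(p0 ∧ p0)=F, (p0 ∧ ((p2 → p0) → p0))=F] refutes=False
  v=001: Γ:[(p2 ∨ p0)=T, p2=T, (p0 → p0)=T] Δ:[(p0 ∧ p0)=F, (p0 ∧ ((p2 → p0) → p0))=F] refutes=True  ← countermodel

Result: NO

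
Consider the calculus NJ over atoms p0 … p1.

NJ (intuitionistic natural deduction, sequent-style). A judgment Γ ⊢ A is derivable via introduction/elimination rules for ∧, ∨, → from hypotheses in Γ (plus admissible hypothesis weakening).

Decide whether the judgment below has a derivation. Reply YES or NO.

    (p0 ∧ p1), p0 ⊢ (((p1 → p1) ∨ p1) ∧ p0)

Derivation trace:
[∧I] (p0 ∧ p1), p0 ⊢ (((p1 → p1) ∨ p1) ∧ p0)
  [∨I₁]  ⊢ ((p1 → p1) ∨ p1)
    [→I]  ⊢ (p1 → p1)
      [Ax] p1 ⊢ p1
  [Wk] p0, (p0 ∧ p1) ⊢ p0
    [Ax] p0 ⊢ p0

Result: YES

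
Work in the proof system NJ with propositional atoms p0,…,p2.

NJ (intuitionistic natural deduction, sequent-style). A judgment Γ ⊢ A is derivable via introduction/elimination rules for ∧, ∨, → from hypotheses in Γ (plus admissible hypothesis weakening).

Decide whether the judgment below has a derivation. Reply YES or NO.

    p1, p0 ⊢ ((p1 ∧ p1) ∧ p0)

Derivation (root first):
[∧I] p1, p0 ⊢ ((p1 ∧ p1) ∧ p0)
  [∧I] p1 ⊢ (p1 ∧ p1)
    [Ax] p1 ⊢ p1
    [Ax] p1 ⊢ p1
  [Ax] p0 ⊢ p0

Result: YES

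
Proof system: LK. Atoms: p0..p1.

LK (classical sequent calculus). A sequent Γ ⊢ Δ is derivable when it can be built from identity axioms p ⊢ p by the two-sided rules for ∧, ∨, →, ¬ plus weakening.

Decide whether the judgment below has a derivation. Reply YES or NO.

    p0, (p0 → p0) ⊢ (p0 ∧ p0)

Derivation trace:
[→L] p0, (p0 → p0) ⊢ (p0 ∧ p0)
  [Ax] p0 ⊢ p0
  [∧R] p0 ⊢ (p0 ∧ p0)
    [Ax] p0 ⊢ p0
    [Ax] p0 ⊢ p0

Result: YES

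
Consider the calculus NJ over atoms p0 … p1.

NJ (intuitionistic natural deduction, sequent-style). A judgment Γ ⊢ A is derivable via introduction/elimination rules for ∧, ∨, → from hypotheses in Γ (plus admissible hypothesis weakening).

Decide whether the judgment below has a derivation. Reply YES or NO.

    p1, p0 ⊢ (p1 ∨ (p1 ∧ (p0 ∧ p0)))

Proof tree:
[∨I₂] p1, p0 ⊢ (p1 ∨ (p1 ∧ (p0 ∧ p0)))
  [∧I] p1, p0 ⊢ (p1 ∧ (p0 ∧ p0))
    [Ax] p1 ⊢ p1
    [∧I] p0 ⊢ (p0 ∧ p0)
      [Ax] p0 ⊢ p0
      [Ax] p0 ⊢ p0

Result: YES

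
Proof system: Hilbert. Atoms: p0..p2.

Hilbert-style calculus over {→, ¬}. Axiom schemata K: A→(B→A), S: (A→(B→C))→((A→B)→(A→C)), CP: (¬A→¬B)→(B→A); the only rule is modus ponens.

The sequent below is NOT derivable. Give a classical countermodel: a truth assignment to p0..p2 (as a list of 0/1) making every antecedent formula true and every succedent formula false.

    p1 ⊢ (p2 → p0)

Enumerate valuations to refute Γ ⊢ Δ:
  v=000: Γ:[p1=F] Δ:[(p2 → p0)=T] refutes=False
  v=001: Γ:[p1=F] Δ:[(p2 → p0)=F] refutes=False
  v=010: Γ:[p1=T] Δ:[(p2 → p0)=T] refutes=False
  v=011: Γ:[p1=T] Δ:[(p2 → p0)=F] refutes=True  ← countermodel

Result: [0, 1, 1]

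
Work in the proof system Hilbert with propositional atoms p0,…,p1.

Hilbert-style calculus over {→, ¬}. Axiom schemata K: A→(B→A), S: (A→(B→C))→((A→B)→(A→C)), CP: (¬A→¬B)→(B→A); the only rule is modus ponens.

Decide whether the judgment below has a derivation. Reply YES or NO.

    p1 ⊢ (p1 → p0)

Truth-table refutation:
  v=00: Γ:[p1=F] Δ:[(p1 → p0)=T] refutes=False
  v=01: Γ:[p1=T] Δ:[(p1 → p0)=F] refutes=True  ← countermodel

Result: NO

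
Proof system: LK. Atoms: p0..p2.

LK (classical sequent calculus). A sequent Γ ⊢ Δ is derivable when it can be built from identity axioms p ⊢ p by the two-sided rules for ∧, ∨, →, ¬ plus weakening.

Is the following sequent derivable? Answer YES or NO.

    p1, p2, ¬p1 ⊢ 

Derivation (root first):
[¬L] p1, p2, ¬p1 ⊢ 
  [WL] p1, p2 ⊢ p1
    [Ax] p1 ⊢ p1

Result: YES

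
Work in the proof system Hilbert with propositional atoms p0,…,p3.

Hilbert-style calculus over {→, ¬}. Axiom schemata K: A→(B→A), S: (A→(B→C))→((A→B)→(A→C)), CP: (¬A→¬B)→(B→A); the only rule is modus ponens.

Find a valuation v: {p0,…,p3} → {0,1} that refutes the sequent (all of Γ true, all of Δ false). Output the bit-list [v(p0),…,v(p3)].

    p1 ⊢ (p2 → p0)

Search for a countermodel by truth-table:
  v=0000: Γ:[p1=F] Δ:[(p2 → p0)=T] refutes=False
  v=0001: Γ:[p1=F] Δ:[(p2 → p0)=T] refutes=False
  v=0010: Γ:[p1=F] Δ:[(p2 → p0)=F] refutes=False
  v=0011: Γ:[p1=F] Δ:[(p2 → p0)=F] refutes=False
  v=0100: Γ:[p1=T] Δ:[(p2 → p0)=T] refutes=False
  v=0101: Γ:[p1=T] Δ:[(p2 → p0)=T] refutes=False
  v=0110: Γ:[p1=T] Δ:[(p2 → p0)=F] refutes=True  ← countermodel

Result: [0, 1, 1, 0]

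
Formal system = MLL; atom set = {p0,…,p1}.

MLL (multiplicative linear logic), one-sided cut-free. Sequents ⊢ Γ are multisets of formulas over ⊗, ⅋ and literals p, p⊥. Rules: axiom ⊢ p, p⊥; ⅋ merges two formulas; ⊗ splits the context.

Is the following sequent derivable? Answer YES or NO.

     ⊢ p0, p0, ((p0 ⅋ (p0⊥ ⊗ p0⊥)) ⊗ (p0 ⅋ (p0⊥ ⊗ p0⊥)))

Derivation (root first):
[⊗]  ⊢ p0, p0, ((p0 ⅋ (p0⊥ ⊗ p0⊥)) ⊗ (p0 ⅋ (p0⊥ ⊗ p0⊥)))
  [⅋]  ⊢ p0, (p0 ⅋ (p0⊥ ⊗ p0⊥))
    [⊗]  ⊢ p0, p0, (p0⊥ ⊗ p0⊥)
      [Ax]  ⊢ p0, p0⊥
      [Ax]  ⊢ p0, p0⊥
  [⅋]  ⊢ p0, (p0 ⅋ (p0⊥ ⊗ p0⊥))
    [⊗]  ⊢ p0, p0, (p0⊥ ⊗ p0⊥)
      [Ax]  ⊢ p0, p0⊥
      [Ax]  ⊢ p0, p0⊥

Result: YES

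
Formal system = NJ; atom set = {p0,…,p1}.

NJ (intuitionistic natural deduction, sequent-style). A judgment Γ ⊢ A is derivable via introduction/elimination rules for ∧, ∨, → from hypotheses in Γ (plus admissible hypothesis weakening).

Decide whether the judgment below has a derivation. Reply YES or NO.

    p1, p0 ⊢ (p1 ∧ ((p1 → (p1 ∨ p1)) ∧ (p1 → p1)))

Proof tree:
[∧I] p1, p0 ⊢ (p1 ∧ ((p1 → (p1 ∨ p1)) ∧ (p1 → p1)))
  [Ax] p1 ⊢ p1
  [∧I] p0 ⊢ ((p1 → (p1 ∨ p1)) ∧ (p1 → p1))
    [→I]  ⊢ (p1 → (p1 ∨ p1))
      [∨I₂] p1 ⊢ (p1 ∨ p1)
        [Ax] p1 ⊢ p1
    [Wk] p0 ⊢ (p1 → p1)
      [→I]  ⊢ (p1 → p1)
        [Ax] p1 ⊢ p1

Result: YES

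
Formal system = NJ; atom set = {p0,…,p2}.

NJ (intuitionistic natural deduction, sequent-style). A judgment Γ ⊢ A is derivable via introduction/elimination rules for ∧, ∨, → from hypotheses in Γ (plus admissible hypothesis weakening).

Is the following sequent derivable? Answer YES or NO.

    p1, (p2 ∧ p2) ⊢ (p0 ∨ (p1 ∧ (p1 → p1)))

Proof tree:
[∨I₂] p1, (p2 ∧ p2) ⊢ (p0 ∨ (p1 ∧ (p1 → p1)))
  [∧I] p1, (p2 ∧ p2) ⊢ (p1 ∧ (p1 → p1))
    [Ax] p1 ⊢ p1
    [→I] (p2 ∧ p2) ⊢ (p1 → p1)
      [Wk] p1, (p2 ∧ p2) ⊢ p1
        [Ax] p1 ⊢ p1

Result: YES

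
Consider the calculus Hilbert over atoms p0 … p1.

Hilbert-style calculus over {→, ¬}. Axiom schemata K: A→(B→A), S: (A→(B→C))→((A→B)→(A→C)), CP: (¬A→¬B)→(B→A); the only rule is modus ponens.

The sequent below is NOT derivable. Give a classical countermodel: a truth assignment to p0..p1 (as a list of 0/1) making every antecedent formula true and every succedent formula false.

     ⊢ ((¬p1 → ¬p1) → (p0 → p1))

Search for a countermodel by truth-table:
  v=00: Γ:[] Δ:[((¬p1 → ¬p1) → (p0 → p1))=T] refutes=False
  v=01: Γ:[] Δ:[((¬p1 → ¬p1) → (p0 → p1))=T] refutes=False
  v=10: Γ:[] Δ:[((¬p1 → ¬p1) → (p0 → p1))=F] refutes=True  ← countermodel

Result: [1, 0]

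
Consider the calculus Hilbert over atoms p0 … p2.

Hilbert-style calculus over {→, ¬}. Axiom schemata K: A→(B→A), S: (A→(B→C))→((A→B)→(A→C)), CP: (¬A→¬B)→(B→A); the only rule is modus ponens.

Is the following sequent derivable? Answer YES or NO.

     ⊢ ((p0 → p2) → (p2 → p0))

Search for a countermodel by truth-table:
  v=000: Γ:[] Δ:[((p0 → p2) → (p2 → p0))=T] refutes=False
  v=001: Γ:[] Δ:[((p0 → p2) → (p2 → p0))=F] refutes=True  ← countermodel

Result: NO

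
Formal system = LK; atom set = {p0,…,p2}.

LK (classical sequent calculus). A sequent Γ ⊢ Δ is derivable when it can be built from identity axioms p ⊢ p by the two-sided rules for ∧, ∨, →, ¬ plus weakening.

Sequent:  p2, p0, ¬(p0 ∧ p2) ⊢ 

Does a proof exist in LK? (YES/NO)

Proof tree:
[¬L] p2, p0, ¬(p0 ∧ p2) ⊢ 
  [∧R] p2, p0 ⊢ (p0 ∧ p2)
    [Ax] p0 ⊢ p0
    [Ax] p2 ⊢ p2

Result: YES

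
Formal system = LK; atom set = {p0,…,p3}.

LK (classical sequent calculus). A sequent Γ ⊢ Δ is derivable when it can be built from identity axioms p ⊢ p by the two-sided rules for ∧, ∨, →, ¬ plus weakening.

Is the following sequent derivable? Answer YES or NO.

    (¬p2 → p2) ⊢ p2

Derivation trace:
[→L] (¬p2 → p2) ⊢ p2
  [¬R]  ⊢ p2, ¬p2
    [Ax] p2 ⊢ p2
  [Ax] p2 ⊢ p2

Result: YES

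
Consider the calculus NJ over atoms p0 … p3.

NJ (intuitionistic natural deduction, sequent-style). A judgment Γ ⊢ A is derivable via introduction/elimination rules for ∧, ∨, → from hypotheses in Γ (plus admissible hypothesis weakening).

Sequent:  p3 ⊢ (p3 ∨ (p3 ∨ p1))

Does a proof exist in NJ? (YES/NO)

Derivation trace:
[∨I₂] p3 ⊢ (p3 ∨ (p3 ∨ p1))
  [∨I₁] p3 ⊢ (p3 ∨ p1)
    [Ax] p3 ⊢ p3

Result: YES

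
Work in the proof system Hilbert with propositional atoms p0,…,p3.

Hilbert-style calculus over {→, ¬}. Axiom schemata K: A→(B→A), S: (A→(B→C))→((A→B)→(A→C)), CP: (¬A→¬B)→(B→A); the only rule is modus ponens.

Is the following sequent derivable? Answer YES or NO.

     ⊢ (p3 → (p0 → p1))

Truth-table refutation:
  v=0000: Γ:[] Δ:[(p3 → (p0 → p1))=T] refutes=False
  v=0001: Γ:[] Δ:[(p3 → (p0 → p1))=T] refutes=False
  v=0010: Γ:[] Δ:[(p3 → (p0 → p1))=T] refutes=False
  v=0011: Γ:[] Δ:[(p3 → (p0 → p1))=T] refutes=False
  v=0100: Γ:[] Δ:[(p3 → (p0 → p1))=T] refutes=False
  v=0101: Γ:[] Δ:[(p3 → (p0 → p1))=T] refutes=False
  v=0110: Γ:[] Δ:[(p3 → (p0 → p1))=T] refutes=False
  v=0111: Γ:[] Δ:[(p3 → (p0 → p1))=T] refutes=False
  v=1000: Γ:[] Δ:[(p3 → (p0 → p1))=T] refutes=False
  v=1001: Γ:[] Δ:[(p3 → (p0 → p1))=F] refutes=True  ← countermodel

Result: NO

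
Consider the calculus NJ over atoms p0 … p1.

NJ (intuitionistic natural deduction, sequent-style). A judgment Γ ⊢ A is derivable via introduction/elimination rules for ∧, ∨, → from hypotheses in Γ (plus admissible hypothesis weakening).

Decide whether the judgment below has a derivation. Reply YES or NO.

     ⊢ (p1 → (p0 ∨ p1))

Derivation trace:
[→I]  ⊢ (p1 → (p0 ∨ p1))
  [∨I₂] p1 ⊢ (p0 ∨ p1)
    [Ax] p1 ⊢ p1

Result: YES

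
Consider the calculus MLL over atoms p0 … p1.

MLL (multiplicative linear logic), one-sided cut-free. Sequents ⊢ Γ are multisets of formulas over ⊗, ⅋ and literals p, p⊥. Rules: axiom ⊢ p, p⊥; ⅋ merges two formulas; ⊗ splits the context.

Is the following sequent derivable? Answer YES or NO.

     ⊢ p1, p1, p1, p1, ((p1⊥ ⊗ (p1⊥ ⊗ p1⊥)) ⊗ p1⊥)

Derivation trace:
[⊗]  ⊢ p1, p1, p1, p1, ((p1⊥ ⊗ (p1⊥ ⊗ p1⊥)) ⊗ p1⊥)
  [⊗]  ⊢ p1, p1, p1, (p1⊥ ⊗ (p1⊥ ⊗ p1⊥))
    [Ax]  ⊢ p1, p1⊥
    [⊗]  ⊢ p1, p1, (p1⊥ ⊗ p1⊥)
      [Ax]  ⊢ p1, p1⊥
      [Ax]  ⊢ p1, p1⊥
  [Ax]  ⊢ p1, p1⊥

Result: YES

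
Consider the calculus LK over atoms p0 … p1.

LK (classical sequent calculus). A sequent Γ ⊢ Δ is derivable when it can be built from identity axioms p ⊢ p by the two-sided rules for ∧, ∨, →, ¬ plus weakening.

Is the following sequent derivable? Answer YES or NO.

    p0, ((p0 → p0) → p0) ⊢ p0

Derivation (root first):
[→L] p0, ((p0 → p0) → p0) ⊢ p0
  [→R]  ⊢ (p0 → p0)
    [Ax] p0 ⊢ p0
  [WL] p0, p0 ⊢ p0
    [Ax] p0 ⊢ p0

Result: YES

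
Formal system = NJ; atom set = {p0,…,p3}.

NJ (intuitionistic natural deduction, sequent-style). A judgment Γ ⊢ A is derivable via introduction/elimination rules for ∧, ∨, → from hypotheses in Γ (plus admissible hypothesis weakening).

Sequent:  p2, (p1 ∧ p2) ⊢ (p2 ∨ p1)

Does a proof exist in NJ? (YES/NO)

Derivation (root first):
[∨I₁] p2, (p1 ∧ p2) ⊢ (p2 ∨ p1)
  [Wk] p2, (p1 ∧ p2) ⊢ p2
    [Ax] p2 ⊢ p2

Result: YES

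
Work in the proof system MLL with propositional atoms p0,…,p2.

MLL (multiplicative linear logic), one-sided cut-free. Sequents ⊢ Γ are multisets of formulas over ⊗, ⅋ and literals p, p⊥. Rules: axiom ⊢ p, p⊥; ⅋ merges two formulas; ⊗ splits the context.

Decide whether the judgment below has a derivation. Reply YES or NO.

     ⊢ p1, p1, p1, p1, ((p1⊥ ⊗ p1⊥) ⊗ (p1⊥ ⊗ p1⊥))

Proof tree:
[⊗]  ⊢ p1, p1, p1, p1, ((p1⊥ ⊗ p1⊥) ⊗ (p1⊥ ⊗ p1⊥))
  [⊗]  ⊢ p1, p1, (p1⊥ ⊗ p1⊥)
    [Ax]  ⊢ p1, p1⊥
    [Ax]  ⊢ p1, p1⊥
  [⊗]  ⊢ p1, p1, (p1⊥ ⊗ p1⊥)
    [Ax]  ⊢ p1, p1⊥
    [Ax]  ⊢ p1, p1⊥

Result: YES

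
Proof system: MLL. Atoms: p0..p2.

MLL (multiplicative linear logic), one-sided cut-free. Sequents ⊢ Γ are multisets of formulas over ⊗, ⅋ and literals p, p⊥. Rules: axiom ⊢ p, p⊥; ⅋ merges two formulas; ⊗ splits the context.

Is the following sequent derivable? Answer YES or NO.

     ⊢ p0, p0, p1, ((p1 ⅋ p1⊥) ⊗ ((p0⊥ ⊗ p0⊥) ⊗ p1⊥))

Proof tree:
[⊗]  ⊢ p0, p0, p1, ((p1 ⅋ p1⊥) ⊗ ((p0⊥ ⊗ p0⊥) ⊗ p1⊥))
  [⅋]  ⊢ (p1 ⅋ p1⊥)
    [Ax]  ⊢ p1, p1⊥
  [⊗]  ⊢ p0, p0, p1, ((p0⊥ ⊗ p0⊥) ⊗ p1⊥)
    [⊗]  ⊢ p0, p0, (p0⊥ ⊗ p0⊥)
      [Ax]  ⊢ p0, p0⊥
      [Ax]  ⊢ p0, p0⊥
    [Ax]  ⊢ p1, p1⊥

Result: YES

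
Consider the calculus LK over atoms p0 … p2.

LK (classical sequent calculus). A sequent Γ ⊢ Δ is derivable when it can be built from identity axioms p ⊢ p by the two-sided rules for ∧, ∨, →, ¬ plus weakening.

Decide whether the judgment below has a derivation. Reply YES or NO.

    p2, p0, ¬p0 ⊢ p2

Derivation trace:
[¬L] p2, p0, ¬p0 ⊢ p2
  [WL] p2, p0 ⊢ p2, p0
    [WR] p2 ⊢ p2, p0
      [Ax] p2 ⊢ p2

Result: YES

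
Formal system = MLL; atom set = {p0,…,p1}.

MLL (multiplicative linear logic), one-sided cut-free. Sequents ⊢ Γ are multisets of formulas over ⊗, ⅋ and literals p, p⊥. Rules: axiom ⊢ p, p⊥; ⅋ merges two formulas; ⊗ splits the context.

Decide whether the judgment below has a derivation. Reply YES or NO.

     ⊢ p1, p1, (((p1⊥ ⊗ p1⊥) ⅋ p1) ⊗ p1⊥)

Derivation trace:
[⊗]  ⊢ p1, p1, (((p1⊥ ⊗ p1⊥) ⅋ p1) ⊗ p1⊥)
  [⅋]  ⊢ p1, ((p1⊥ ⊗ p1⊥) ⅋ p1)
    [⊗]  ⊢ p1, p1, (p1⊥ ⊗ p1⊥)
      [Ax]  ⊢ p1, p1⊥
      [Ax]  ⊢ p1, p1⊥
  [Ax]  ⊢ p1, p1⊥

Result: YES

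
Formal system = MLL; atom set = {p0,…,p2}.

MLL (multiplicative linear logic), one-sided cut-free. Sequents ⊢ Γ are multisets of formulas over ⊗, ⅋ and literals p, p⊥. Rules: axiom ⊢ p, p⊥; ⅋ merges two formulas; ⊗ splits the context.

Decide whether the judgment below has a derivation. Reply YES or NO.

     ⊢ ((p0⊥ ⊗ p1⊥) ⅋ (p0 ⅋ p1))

Proof tree:
[⅋]  ⊢ ((p0⊥ ⊗ p1⊥) ⅋ (p0 ⅋ p1))
  [⅋]  ⊢ (p0⊥ ⊗ p1⊥), (p0 ⅋ p1)
    [⊗]  ⊢ p0, p1, (p0⊥ ⊗ p1⊥)
      [Ax]  ⊢ p0, p0⊥
      [Ax]  ⊢ p1, p1⊥

Result: YES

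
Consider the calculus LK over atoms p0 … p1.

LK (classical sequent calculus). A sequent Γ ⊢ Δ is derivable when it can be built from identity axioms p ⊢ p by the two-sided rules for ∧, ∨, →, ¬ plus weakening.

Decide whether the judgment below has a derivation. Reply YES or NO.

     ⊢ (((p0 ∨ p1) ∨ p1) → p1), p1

Enumerate valuations to refute Γ ⊢ Δ:
  v=00: Γ:[] Δ:[(((p0 ∨ p1) ∨ p1) → p1)=T, p1=F] refutes=False
  v=01: Γ:[] Δ:[(((p0 ∨ p1) ∨ p1) → p1)=T, p1=T] refutes=False
  v=10: Γ:[] Δ:[(((p0 ∨ p1) ∨ p1) → p1)=F, p1=F] refutes=True  ← countermodel

Result: NO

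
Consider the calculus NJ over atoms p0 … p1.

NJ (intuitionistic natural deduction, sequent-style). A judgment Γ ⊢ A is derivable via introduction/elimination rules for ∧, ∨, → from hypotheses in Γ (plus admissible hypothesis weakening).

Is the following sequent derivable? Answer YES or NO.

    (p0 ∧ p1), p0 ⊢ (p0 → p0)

Proof tree:
[→I] (p0 ∧ p1), p0 ⊢ (p0 → p0)
  [Wk] p0, (p0 ∧ p1), p0 ⊢ p0
    [Wk] p0, (p0 ∧ p1) ⊢ p0
      [Ax] p0 ⊢ p0

Result: YES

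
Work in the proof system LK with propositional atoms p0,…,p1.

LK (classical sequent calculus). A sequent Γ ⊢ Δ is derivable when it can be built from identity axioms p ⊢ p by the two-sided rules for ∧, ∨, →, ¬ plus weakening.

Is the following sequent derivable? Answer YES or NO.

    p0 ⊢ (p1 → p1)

Derivation (root first):
[WL] p0 ⊢ (p1 → p1)
  [→R]  ⊢ (p1 → p1)
    [Ax] p1 ⊢ p1

Result: YES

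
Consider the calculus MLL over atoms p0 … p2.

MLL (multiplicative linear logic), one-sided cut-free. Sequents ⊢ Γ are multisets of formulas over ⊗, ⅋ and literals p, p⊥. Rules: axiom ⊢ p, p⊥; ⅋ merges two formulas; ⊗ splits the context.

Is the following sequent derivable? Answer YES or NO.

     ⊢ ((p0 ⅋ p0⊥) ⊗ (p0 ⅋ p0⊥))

Derivation trace:
[⊗]  ⊢ ((p0 ⅋ p0⊥) ⊗ (p0 ⅋ p0⊥))
  [⅋]  ⊢ (p0 ⅋ p0⊥)
    [Ax]  ⊢ p0, p0⊥
  [⅋]  ⊢ (p0 ⅋ p0⊥)
    [Ax]  ⊢ p0, p0⊥

Result: YES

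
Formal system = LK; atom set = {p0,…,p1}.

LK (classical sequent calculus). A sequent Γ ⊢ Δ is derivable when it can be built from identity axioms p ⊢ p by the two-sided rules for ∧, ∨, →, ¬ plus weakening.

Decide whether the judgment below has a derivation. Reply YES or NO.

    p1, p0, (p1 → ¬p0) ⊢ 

Derivation (root first):
[→L] p1, p0, (p1 → ¬p0) ⊢ 
  [Ax] p1 ⊢ p1
  [¬L] p0, ¬p0 ⊢ 
    [Ax] p0 ⊢ p0

Result: YES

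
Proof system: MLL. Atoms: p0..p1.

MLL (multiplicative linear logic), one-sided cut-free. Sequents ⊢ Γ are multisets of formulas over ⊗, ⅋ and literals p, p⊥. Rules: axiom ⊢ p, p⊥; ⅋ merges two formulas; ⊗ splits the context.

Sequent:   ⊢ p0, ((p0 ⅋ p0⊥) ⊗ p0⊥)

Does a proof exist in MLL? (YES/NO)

Derivation trace:
[⊗]  ⊢ p0, ((p0 ⅋ p0⊥) ⊗ p0⊥)
  [⅋]  ⊢ (p0 ⅋ p0⊥)
    [Ax]  ⊢ p0, p0⊥
  [Ax]  ⊢ p0, p0⊥

Result: YES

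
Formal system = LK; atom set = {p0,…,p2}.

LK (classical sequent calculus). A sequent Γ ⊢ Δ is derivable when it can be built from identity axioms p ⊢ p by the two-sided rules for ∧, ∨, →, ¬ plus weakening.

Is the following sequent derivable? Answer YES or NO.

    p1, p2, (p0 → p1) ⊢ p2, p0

Derivation (root first):
[→L] p1, p2, (p0 → p1) ⊢ p2, p0
  [WL] p2, p1 ⊢ p2, p0
    [WR] p2 ⊢ p2, p0
      [Ax] p2 ⊢ p2
  [WL] p2, p1 ⊢ p2, p0
    [WR] p2 ⊢ p2, p0
      [Ax] p2 ⊢ p2

Result: YES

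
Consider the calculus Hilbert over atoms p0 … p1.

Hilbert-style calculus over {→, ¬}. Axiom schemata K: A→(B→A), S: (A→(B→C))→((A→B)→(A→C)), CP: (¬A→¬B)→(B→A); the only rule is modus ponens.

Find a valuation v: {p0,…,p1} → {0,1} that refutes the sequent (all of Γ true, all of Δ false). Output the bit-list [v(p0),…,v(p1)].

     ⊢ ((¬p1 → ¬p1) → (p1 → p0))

Truth-table refutation:
  v=00: Γ:[] Δ:[((¬p1 → ¬p1) → (p1 → p0))=T] refutes=False
  v=01: Γ:[] Δ:[((¬p1 → ¬p1) → (p1 → p0))=F] refutes=True  ← countermodel

Result: [0, 1]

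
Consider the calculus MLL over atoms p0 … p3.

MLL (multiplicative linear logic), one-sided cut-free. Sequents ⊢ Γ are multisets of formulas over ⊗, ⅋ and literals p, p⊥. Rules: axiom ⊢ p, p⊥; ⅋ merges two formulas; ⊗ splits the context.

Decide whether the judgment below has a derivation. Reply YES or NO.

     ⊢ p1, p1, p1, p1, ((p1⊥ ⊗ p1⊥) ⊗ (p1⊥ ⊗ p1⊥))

Derivation (root first):
[⊗]  ⊢ p1, p1, p1, p1, ((p1⊥ ⊗ p1⊥) ⊗ (p1⊥ ⊗ p1⊥))
  [⊗]  ⊢ p1, p1, (p1⊥ ⊗ p1⊥)
    [Ax]  ⊢ p1, p1⊥
    [Ax]  ⊢ p1, p1⊥
  [⊗]  ⊢ p1, p1, (p1⊥ ⊗ p1⊥)
    [Ax]  ⊢ p1, p1⊥
    [Ax]  ⊢ p1, p1⊥

Result: YES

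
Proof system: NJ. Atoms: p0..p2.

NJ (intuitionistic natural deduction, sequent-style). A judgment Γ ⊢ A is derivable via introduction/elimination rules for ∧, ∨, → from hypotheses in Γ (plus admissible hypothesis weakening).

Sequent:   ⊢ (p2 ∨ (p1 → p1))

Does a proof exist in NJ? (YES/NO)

Derivation (root first):
[∨I₂]  ⊢ (p2 ∨ (p1 → p1))
  [→I]  ⊢ (p1 → p1)
    [Ax] p1 ⊢ p1

Result: YES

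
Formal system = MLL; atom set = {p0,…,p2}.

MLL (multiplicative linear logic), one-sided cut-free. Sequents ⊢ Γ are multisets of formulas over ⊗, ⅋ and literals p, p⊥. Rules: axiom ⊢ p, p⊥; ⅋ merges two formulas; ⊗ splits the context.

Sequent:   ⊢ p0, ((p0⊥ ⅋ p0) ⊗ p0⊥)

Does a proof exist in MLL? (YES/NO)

Derivation trace:
[⊗]  ⊢ p0, ((p0⊥ ⅋ p0) ⊗ p0⊥)
  [⅋]  ⊢ (p0⊥ ⅋ p0)
    [Ax]  ⊢ p0, p0⊥
  [Ax]  ⊢ p0, p0⊥

Result: YES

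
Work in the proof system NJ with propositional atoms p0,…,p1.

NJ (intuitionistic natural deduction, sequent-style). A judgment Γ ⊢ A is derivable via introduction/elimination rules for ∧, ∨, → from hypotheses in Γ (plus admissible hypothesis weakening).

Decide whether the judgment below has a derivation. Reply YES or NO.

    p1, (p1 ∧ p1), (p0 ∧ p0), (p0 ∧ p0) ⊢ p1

Proof tree:
[Wk] p1, (p1 ∧ p1), (p0 ∧ p0), (p0 ∧ p0) ⊢ p1
  [Wk] p1, (p1 ∧ p1), (p0 ∧ p0) ⊢ p1
    [Wk] p1, (p1 ∧ p1) ⊢ p1
      [Ax] p1 ⊢ p1

Result: YES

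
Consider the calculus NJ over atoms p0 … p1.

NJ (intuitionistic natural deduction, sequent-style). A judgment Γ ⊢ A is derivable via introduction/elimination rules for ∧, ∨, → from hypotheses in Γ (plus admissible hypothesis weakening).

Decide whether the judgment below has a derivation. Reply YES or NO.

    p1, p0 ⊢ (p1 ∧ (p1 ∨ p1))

Proof tree:
[∧I] p1, p0 ⊢ (p1 ∧ (p1 ∨ p1))
  [Wk] p1, p0 ⊢ p1
    [Ax] p1 ⊢ p1
  [∨I₂] p1, p0 ⊢ (p1 ∨ p1)
    [Wk] p1, p0 ⊢ p1
      [Ax] p1 ⊢ p1

Result: YES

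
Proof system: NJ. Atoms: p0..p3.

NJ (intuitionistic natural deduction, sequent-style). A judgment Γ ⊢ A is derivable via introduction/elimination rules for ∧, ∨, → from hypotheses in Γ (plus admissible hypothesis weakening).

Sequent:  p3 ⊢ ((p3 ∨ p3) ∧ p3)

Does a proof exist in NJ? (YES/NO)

Proof tree:
[∧I] p3 ⊢ ((p3 ∨ p3) ∧ p3)
  [∨I₂] p3 ⊢ (p3 ∨ p3)
    [Ax] p3 ⊢ p3
  [Ax] p3 ⊢ p3

Result: YES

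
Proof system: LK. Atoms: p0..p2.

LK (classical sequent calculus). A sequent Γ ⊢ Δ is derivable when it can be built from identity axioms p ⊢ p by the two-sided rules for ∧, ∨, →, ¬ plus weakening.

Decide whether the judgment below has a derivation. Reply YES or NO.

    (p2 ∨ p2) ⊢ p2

Derivation (root first):
[∨L] (p2 ∨ p2) ⊢ p2
  [Ax] p2 ⊢ p2
  [WR] p2 ⊢ p2, p2
    [Ax] p2 ⊢ p2

Result: YES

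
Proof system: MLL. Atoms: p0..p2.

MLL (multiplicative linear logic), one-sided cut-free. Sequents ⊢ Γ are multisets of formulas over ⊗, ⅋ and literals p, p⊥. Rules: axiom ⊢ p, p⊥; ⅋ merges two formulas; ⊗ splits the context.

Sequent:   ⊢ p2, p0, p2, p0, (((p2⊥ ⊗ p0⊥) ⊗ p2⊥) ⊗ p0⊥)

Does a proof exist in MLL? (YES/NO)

Proof tree:
[⊗]  ⊢ p2, p0, p2, p0, (((p2⊥ ⊗ p0⊥) ⊗ p2⊥) ⊗ p0⊥)
  [⊗]  ⊢ p2, p0, p2, ((p2⊥ ⊗ p0⊥) ⊗ p2⊥)
    [⊗]  ⊢ p2, p0, (p2⊥ ⊗ p0⊥)
      [Ax]  ⊢ p2, p2⊥
      [Ax]  ⊢ p0, p0⊥
    [Ax]  ⊢ p2, p2⊥
  [Ax]  ⊢ p0, p0⊥

Result: YES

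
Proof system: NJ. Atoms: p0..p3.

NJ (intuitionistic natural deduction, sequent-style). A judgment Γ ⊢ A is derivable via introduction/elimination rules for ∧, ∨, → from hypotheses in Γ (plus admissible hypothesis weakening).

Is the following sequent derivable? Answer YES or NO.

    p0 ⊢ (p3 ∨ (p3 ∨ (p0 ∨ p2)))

Derivation trace:
[∨I₂] p0 ⊢ (p3 ∨ (p3 ∨ (p0 ∨ p2)))
  [∨I₂] p0 ⊢ (p3 ∨ (p0 ∨ p2))
    [∨I₁] p0 ⊢ (p0 ∨ p2)
      [Ax] p0 ⊢ p0

Result: YES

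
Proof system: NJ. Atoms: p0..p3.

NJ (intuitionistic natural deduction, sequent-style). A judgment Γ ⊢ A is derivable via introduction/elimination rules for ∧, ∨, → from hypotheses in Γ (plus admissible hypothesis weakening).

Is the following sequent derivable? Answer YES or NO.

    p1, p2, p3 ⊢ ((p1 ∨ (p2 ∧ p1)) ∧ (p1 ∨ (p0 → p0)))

Proof tree:
[∧I] p1, p2, p3 ⊢ ((p1 ∨ (p2 ∧ p1)) ∧ (p1 ∨ (p0 → p0)))
  [∨I₂] p1, p2 ⊢ (p1 ∨ (p2 ∧ p1))
    [∧I] p1, p2 ⊢ (p2 ∧ p1)
      [Ax] p2 ⊢ p2
      [Ax] p1 ⊢ p1
  [∨I₂] p3 ⊢ (p1 ∨ (p0 → p0))
    [→I] p3 ⊢ (p0 → p0)
      [Wk] p0, p3 ⊢ p0
        [Ax] p0 ⊢ p0

Result: YES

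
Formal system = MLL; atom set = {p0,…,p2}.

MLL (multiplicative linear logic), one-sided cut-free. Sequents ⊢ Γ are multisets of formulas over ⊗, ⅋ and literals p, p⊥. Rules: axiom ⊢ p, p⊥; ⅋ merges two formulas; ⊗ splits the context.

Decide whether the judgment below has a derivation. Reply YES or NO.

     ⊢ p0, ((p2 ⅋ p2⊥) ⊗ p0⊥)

Proof tree:
[⊗]  ⊢ p0, ((p2 ⅋ p2⊥) ⊗ p0⊥)
  [⅋]  ⊢ (p2 ⅋ p2⊥)
    [Ax]  ⊢ p2, p2⊥
  [Ax]  ⊢ p0, p0⊥

Result: YES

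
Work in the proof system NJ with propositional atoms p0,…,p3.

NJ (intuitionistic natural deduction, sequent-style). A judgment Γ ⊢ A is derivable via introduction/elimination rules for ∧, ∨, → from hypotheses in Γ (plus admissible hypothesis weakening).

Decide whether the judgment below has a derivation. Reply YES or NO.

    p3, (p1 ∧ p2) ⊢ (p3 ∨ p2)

Proof tree:
[∨I₁] p3, (p1 ∧ p2) ⊢ (p3 ∨ p2)
  [Wk] p3, (p1 ∧ p2) ⊢ p3
    [Ax] p3 ⊢ p3

Result: YES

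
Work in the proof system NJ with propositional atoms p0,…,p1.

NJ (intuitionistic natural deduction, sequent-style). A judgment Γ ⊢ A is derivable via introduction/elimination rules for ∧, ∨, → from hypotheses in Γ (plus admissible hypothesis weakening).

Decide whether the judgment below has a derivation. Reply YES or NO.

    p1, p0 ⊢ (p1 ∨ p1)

Derivation trace:
[∨I₁] p1, p0 ⊢ (p1 ∨ p1)
  [Wk] p1, p0 ⊢ p1
    [Ax] p1 ⊢ p1

Result: YES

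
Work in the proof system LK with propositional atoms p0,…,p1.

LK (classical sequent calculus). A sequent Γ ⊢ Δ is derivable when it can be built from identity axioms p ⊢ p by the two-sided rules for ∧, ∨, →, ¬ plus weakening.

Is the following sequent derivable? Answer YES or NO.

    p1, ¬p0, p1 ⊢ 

Enumerate valuations to refute Γ ⊢ Δ:
  v=00: Γ:[p1=F, ¬p0=T, p1=F] Δ:[] refutes=False
  v=01: Γ:[p1=T, ¬p0=T, p1=T] Δ:[] refutes=True  ← countermodel

Result: NO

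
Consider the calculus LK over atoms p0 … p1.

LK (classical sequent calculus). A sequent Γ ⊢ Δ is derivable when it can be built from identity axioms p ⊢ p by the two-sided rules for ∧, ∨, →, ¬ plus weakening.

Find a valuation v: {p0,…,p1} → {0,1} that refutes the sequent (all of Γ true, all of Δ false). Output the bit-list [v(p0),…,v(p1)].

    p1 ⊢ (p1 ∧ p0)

Search for a countermodel by truth-table:
  v=00: Γ:[p1=F] Δ:[(p1 ∧ p0)=F] refutes=False
  v=01: Γ:[p1=T] Δ:[(p1 ∧ p0)=F] refutes=True  ← countermodel

Result: [0, 1]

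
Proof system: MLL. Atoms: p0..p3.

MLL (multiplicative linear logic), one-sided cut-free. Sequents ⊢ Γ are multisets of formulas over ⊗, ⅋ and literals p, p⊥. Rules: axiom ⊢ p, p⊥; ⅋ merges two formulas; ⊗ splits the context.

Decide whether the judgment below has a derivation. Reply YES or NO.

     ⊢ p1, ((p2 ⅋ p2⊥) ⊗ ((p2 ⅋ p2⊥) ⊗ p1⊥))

Derivation trace:
[⊗]  ⊢ p1, ((p2 ⅋ p2⊥) ⊗ ((p2 ⅋ p2⊥) ⊗ p1⊥))
  [⅋]  ⊢ (p2 ⅋ p2⊥)
    [Ax]  ⊢ p2, p2⊥
  [⊗]  ⊢ p1, ((p2 ⅋ p2⊥) ⊗ p1⊥)
    [⅋]  ⊢ (p2 ⅋ p2⊥)
      [Ax]  ⊢ p2, p2⊥
    [Ax]  ⊢ p1, p1⊥

Result: YES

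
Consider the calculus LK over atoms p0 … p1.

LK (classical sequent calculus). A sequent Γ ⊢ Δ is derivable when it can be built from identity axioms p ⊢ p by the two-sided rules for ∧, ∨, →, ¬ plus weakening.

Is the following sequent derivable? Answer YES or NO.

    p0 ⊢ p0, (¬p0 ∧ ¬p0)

Proof tree:
[∧R] p0 ⊢ p0, (¬p0 ∧ ¬p0)
  [¬R]  ⊢ p0, ¬p0
    [Ax] p0 ⊢ p0
  [WL] p0 ⊢ p0, ¬p0
    [¬R]  ⊢ p0, ¬p0
      [Ax] p0 ⊢ p0

Result: YES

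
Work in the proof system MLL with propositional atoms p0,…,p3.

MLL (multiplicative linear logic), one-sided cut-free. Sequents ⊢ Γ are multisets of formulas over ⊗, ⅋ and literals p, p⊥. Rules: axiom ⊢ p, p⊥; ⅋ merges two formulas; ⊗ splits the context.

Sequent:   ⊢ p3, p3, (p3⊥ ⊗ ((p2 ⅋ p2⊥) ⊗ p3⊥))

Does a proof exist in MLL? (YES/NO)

Proof tree:
[⊗]  ⊢ p3, p3, (p3⊥ ⊗ ((p2 ⅋ p2⊥) ⊗ p3⊥))
  [Ax]  ⊢ p3, p3⊥
  [⊗]  ⊢ p3, ((p2 ⅋ p2⊥) ⊗ p3⊥)
    [⅋]  ⊢ (p2 ⅋ p2⊥)
      [Ax]  ⊢ p2, p2⊥
    [Ax]  ⊢ p3, p3⊥

Result: YES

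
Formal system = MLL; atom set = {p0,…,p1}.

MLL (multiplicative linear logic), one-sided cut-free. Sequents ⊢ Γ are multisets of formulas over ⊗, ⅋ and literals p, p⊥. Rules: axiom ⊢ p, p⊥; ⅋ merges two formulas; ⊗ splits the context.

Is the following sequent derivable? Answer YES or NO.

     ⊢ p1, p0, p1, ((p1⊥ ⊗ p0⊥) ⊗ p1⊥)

Derivation (root first):
[⊗]  ⊢ p1, p0, p1, ((p1⊥ ⊗ p0⊥) ⊗ p1⊥)
  [⊗]  ⊢ p1, p0, (p1⊥ ⊗ p0⊥)
    [Ax]  ⊢ p1, p1⊥
    [Ax]  ⊢ p0, p0⊥
  [Ax]  ⊢ p1, p1⊥

Result: YES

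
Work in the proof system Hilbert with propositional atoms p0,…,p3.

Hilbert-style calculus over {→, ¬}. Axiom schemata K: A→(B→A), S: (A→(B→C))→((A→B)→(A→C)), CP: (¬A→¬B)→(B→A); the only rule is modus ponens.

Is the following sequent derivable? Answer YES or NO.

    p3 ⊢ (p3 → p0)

Enumerate valuations to refute Γ ⊢ Δ:
  v=0000: Γ:[p3=F] Δ:[(p3 → p0)=T] refutes=False
  v=0001: Γ:[p3=T] Δ:[(p3 → p0)=F] refutes=True  ← countermodel

Result: NO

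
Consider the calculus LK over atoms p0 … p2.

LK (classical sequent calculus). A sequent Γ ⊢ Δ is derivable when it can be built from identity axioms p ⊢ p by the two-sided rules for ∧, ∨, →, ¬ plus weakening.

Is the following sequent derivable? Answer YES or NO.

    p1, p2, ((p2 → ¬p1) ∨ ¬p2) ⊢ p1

Derivation (root first):
[∨L] p1, p2, ((p2 → ¬p1) ∨ ¬p2) ⊢ p1
  [WR] p1, p2, (p2 → ¬p1) ⊢ p1
    [→L] p1, p2, (p2 → ¬p1) ⊢ 
      [Ax] p2 ⊢ p2
      [¬L] p1, ¬p1 ⊢ 
        [Ax] p1 ⊢ p1
  [¬L] p2, ¬p2 ⊢ 
    [Ax] p2 ⊢ p2

Result: YES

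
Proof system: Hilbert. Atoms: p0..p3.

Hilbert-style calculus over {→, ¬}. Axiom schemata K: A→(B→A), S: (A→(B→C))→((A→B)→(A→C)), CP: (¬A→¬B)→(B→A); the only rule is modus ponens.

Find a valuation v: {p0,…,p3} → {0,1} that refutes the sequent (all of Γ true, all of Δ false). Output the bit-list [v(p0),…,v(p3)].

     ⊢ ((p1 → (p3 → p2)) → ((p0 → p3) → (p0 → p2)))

Truth-table refutation:
  v=0000: Γ:[] Δ:[((p1 → (p3 → p2)) → ((p0 → p3) → (p0 → p2)))=T] refutes=False
  v=0001: Γ:[] Δ:[((p1 → (p3 → p2)) → ((p0 → p3) → (p0 → p2)))=T] refutes=False
  v=0010: Γ:[] Δ:[((p1 → (p3 → p2)) → ((p0 → p3) → (p0 → p2)))=T] refutes=False
  v=0011: Γ:[] Δ:[((p1 → (p3 → p2)) → ((p0 → p3) → (p0 → p2)))=T] refutes=False
  v=0100: Γ:[] Δ:[((p1 → (p3 → p2)) → ((p0 → p3) → (p0 → p2)))=T] refutes=False
  v=0101: Γ:[] Δ:[((p1 → (p3 → p2)) → ((p0 → p3) → (p0 → p2)))=T] refutes=False
  v=0110: Γ:[] Δ:[((p1 → (p3 → p2)) → ((p0 → p3) → (p0 → p2)))=T] refutes=False
  v=0111: Γ:[] Δ:[((p1 → (p3 → p2)) → ((p0 → p3) → (p0 → p2)))=T] refutes=False
  v=1000: Γ:[] Δ:[((p1 → (p3 → p2)) → ((p0 → p3) → (p0 → p2)))=T] refutes=False
  v=1001: Γ:[] Δ:[((p1 → (p3 → p2)) → ((p0 → p3) → (p0 → p2)))=F] refutes=True  ← countermodel

Result: [1, 0, 0, 1]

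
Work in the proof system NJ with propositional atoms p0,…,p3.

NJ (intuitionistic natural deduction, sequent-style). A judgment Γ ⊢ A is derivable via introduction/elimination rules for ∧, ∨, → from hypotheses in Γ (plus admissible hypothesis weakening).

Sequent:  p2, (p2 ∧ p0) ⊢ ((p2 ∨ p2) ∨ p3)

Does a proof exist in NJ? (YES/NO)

Derivation (root first):
[∨I₁] p2, (p2 ∧ p0) ⊢ ((p2 ∨ p2) ∨ p3)
  [Wk] p2, (p2 ∧ p0) ⊢ (p2 ∨ p2)
    [∨I₁] p2 ⊢ (p2 ∨ p2)
      [Ax] p2 ⊢ p2

Result: YES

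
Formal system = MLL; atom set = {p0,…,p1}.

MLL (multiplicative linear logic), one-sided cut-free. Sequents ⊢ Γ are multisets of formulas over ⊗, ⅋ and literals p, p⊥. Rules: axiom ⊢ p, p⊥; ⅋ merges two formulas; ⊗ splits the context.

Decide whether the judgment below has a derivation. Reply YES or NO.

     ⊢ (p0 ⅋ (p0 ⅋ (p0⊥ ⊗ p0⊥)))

Derivation (root first):
[⅋]  ⊢ (p0 ⅋ (p0 ⅋ (p0⊥ ⊗ p0⊥)))
  [⅋]  ⊢ p0, (p0 ⅋ (p0⊥ ⊗ p0⊥))
    [⊗]  ⊢ p0, p0, (p0⊥ ⊗ p0⊥)
      [Ax]  ⊢ p0, p0⊥
      [Ax]  ⊢ p0, p0⊥

Result: YES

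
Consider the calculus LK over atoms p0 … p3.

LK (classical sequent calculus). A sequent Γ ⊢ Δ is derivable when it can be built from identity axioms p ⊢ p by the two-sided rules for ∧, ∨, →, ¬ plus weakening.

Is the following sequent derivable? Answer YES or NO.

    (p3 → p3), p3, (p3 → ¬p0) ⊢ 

Enumerate valuations to refute Γ ⊢ Δ:
  v=0000: Γ:[(p3 → p3)=T, p3=F, (p3 → ¬p0)=T] Δ:[] refutes=False
  v=0001: Γ:[(p3 → p3)=T, p3=T, (p3 → ¬p0)=T] Δ:[] refutes=True  ← countermodel

Result: NO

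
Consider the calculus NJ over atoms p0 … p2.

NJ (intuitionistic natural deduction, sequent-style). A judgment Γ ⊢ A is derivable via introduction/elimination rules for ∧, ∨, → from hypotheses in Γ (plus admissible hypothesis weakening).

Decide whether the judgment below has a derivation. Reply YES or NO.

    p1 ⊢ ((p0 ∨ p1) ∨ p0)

Proof tree:
[∨I₁] p1 ⊢ ((p0 ∨ p1) ∨ p0)
  [∨I₂] p1 ⊢ (p0 ∨ p1)
    [Ax] p1 ⊢ p1

Result: YES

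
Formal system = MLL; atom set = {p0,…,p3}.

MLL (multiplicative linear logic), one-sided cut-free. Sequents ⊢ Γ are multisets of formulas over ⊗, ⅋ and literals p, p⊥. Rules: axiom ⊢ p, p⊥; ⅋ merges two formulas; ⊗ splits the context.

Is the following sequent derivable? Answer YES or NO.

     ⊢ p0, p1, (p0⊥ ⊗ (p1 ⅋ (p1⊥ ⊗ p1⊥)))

Proof tree:
[⊗]  ⊢ p0, p1, (p0⊥ ⊗ (p1 ⅋ (p1⊥ ⊗ p1⊥)))
  [Ax]  ⊢ p0, p0⊥
  [⅋]  ⊢ p1, (p1 ⅋ (p1⊥ ⊗ p1⊥))
    [⊗]  ⊢ p1, p1, (p1⊥ ⊗ p1⊥)
      [Ax]  ⊢ p1, p1⊥
      [Ax]  ⊢ p1, p1⊥

Result: YES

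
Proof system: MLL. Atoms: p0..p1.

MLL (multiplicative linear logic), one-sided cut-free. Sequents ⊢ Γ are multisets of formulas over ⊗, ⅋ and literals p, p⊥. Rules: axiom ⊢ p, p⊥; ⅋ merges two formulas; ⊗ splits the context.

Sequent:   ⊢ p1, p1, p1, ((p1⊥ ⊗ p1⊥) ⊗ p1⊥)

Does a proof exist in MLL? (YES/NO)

Derivation (root first):
[⊗]  ⊢ p1, p1, p1, ((p1⊥ ⊗ p1⊥) ⊗ p1⊥)
  [⊗]  ⊢ p1, p1, (p1⊥ ⊗ p1⊥)
    [Ax]  ⊢ p1, p1⊥
    [Ax]  ⊢ p1, p1⊥
  [Ax]  ⊢ p1, p1⊥

Result: YES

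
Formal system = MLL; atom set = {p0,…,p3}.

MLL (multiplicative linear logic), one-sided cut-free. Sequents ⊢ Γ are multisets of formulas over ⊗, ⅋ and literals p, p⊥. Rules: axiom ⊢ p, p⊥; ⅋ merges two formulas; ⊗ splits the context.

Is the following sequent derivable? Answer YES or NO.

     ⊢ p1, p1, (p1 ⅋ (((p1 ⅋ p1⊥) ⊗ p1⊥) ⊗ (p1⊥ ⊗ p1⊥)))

Derivation trace:
[⅋]  ⊢ p1, p1, (p1 ⅋ (((p1 ⅋ p1⊥) ⊗ p1⊥) ⊗ (p1⊥ ⊗ p1⊥)))
  [⊗]  ⊢ p1, p1, p1, (((p1 ⅋ p1⊥) ⊗ p1⊥) ⊗ (p1⊥ ⊗ p1⊥))
    [⊗]  ⊢ p1, ((p1 ⅋ p1⊥) ⊗ p1⊥)
      [⅋]  ⊢ (p1 ⅋ p1⊥)
        [Ax]  ⊢ p1, p1⊥
      [Ax]  ⊢ p1, p1⊥
    [⊗]  ⊢ p1, p1, (p1⊥ ⊗ p1⊥)
      [Ax]  ⊢ p1, p1⊥
      [Ax]  ⊢ p1, p1⊥

Result: YES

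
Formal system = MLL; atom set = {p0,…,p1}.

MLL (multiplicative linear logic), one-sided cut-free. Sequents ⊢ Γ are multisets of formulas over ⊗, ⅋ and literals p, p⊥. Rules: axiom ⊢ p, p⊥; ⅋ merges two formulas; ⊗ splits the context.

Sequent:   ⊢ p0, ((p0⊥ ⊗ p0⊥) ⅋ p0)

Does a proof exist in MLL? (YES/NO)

Derivation (root first):
[⅋]  ⊢ p0, ((p0⊥ ⊗ p0⊥) ⅋ p0)
  [⊗]  ⊢ p0, p0, (p0⊥ ⊗ p0⊥)
    [Ax]  ⊢ p0, p0⊥
    [Ax]  ⊢ p0, p0⊥

Result: YES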